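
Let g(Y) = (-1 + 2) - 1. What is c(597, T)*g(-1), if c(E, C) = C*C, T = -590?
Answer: 0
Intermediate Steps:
c(E, C) = C²
g(Y) = 0 (g(Y) = 1 - 1 = 0)
c(597, T)*g(-1) = (-590)²*0 = 348100*0 = 0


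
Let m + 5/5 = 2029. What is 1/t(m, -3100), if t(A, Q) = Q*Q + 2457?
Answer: 1/9612457 ≈ 1.0403e-7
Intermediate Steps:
m = 2028 (m = -1 + 2029 = 2028)
t(A, Q) = 2457 + Q² (t(A, Q) = Q² + 2457 = 2457 + Q²)
1/t(m, -3100) = 1/(2457 + (-3100)²) = 1/(2457 + 9610000) = 1/9612457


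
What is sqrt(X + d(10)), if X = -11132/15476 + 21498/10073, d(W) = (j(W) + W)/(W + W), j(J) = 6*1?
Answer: sqrt(84103057450217155)/194862185 ≈ 1.4883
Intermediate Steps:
j(J) = 6
d(W) = (6 + W)/(2*W) (d(W) = (6 + W)/(W + W) = (6 + W)/((2*W)) = (6 + W)*(1/(2*W)) = (6 + W)/(2*W))
X = 55142603/38972437 (X = -11132*1/15476 + 21498*(1/10073) = -2783/3869 + 21498/10073 = 55142603/38972437 ≈ 1.4149)
sqrt(X + d(10)) = sqrt(55142603/38972437 + (1/2)*(6 + 10)/10) = sqrt(55142603/38972437 + (1/2)*(1/10)*16) = sqrt(55142603/38972437 + 4/5) = sqrt(431602763/194862185) = sqrt(84103057450217155)/194862185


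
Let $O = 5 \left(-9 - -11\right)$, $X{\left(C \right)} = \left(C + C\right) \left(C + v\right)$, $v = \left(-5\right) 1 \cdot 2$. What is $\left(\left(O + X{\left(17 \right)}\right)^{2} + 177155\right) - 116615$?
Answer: $122044$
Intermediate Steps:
$v = -10$ ($v = \left(-5\right) 2 = -10$)
$X{\left(C \right)} = 2 C \left(-10 + C\right)$ ($X{\left(C \right)} = \left(C + C\right) \left(C - 10\right) = 2 C \left(-10 + C\right)$)
$O = 10$ ($O = 5 \left(-9 + 11\right) = 5 \cdot 2 = 10$)
$\left(\left(O + X{\left(17 \right)}\right)^{2} + 177155\right) - 116615 = \left(\left(10 + 2 \cdot 17 \left(-10 + 17\right)\right)^{2} + 177155\right) - 116615 = \left(\left(10 + 2 \cdot 17 \cdot 7\right)^{2} + 177155\right) - 116615 = \left(\left(10 + 238\right)^{2} + 177155\right) - 116615 = \left(248^{2} + 177155\right) - 116615 = \left(61504 + 177155\right) - 116615 = 238659 - 116615 = 122044$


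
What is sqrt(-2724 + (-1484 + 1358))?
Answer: 5*I*sqrt(114) ≈ 53.385*I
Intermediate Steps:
sqrt(-2724 + (-1484 + 1358)) = sqrt(-2724 - 126) = sqrt(-2850) = 5*I*sqrt(114)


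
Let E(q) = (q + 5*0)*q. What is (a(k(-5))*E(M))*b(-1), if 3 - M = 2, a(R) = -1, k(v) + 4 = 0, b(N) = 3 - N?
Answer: -4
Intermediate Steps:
k(v) = -4 (k(v) = -4 + 0 = -4)
M = 1 (M = 3 - 1*2 = 3 - 2 = 1)
E(q) = q**2 (E(q) = (q + 0)*q = q*q = q**2)
(a(k(-5))*E(M))*b(-1) = (-1*1**2)*(3 - 1*(-1)) = (-1*1)*(3 + 1) = -1*4 = -4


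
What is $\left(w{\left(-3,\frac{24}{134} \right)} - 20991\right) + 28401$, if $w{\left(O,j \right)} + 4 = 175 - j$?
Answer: $\frac{507915}{67} \approx 7580.8$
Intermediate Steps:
$w{\left(O,j \right)} = 171 - j$ ($w{\left(O,j \right)} = -4 - \left(-175 + j\right) = 171 - j$)
$\left(w{\left(-3,\frac{24}{134} \right)} - 20991\right) + 28401 = \left(\left(171 - \frac{24}{134}\right) - 20991\right) + 28401 = \left(\left(171 - 24 \cdot \frac{1}{134}\right) - 20991\right) + 28401 = \left(\left(171 - \frac{12}{67}\right) - 20991\right) + 28401 = \left(\frac{11445}{67} - 20991\right) + 28401 = - \frac{1394952}{67} + 28401 = \frac{507915}{67}$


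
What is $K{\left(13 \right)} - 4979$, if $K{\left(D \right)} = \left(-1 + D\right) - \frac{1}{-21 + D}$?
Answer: $- \frac{39735}{8} \approx -4966.9$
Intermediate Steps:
$K{\left(D \right)} = -1 + D - \frac{1}{-21 + D}$
$K{\left(13 \right)} - 4979 = \frac{20 + 13^{2} - 286}{-21 + 13} - 4979 = \frac{20 + 169 - 286}{-8} - 4979 = \left(- \frac{1}{8}\right) \left(-97\right) - 4979 = \frac{97}{8} - 4979 = - \frac{39735}{8}$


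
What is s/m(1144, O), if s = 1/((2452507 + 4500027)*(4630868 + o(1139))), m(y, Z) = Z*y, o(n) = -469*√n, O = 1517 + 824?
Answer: 151/13019815647011194194940 + 469*√1139/399291706262539303570419920 ≈ 1.1637e-20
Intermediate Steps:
O = 2341
s = 1/(32196267219512 - 3260738446*√1139) (s = 1/((2452507 + 4500027)*(4630868 - 469*√1139)) = 1/(6952534*(4630868 - 469*√1139)) = 1/(32196267219512 - 3260738446*√1139) ≈ 3.1166e-14)
s/m(1144, O) = (3322/106954750164387295 + 469*√1139/149094921729155889230)/((2341*1144)) = (3322/106954750164387295 + 469*√1139/149094921729155889230)/2678104 = (3322/106954750164387295 + 469*√1139/149094921729155889230)*(1/2678104) = 151/13019815647011194194940 + 469*√1139/399291706262539303570419920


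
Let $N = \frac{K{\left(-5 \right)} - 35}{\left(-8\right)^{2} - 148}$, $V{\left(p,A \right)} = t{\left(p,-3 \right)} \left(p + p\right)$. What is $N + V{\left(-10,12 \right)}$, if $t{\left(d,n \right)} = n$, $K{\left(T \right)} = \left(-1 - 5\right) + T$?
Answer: $\frac{2543}{42} \approx 60.548$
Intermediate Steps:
$K{\left(T \right)} = -6 + T$
$V{\left(p,A \right)} = - 6 p$ ($V{\left(p,A \right)} = - 3 \left(p + p\right) = - 3 \cdot 2 p = - 6 p$)
$N = \frac{23}{42}$ ($N = \frac{\left(-6 - 5\right) - 35}{\left(-8\right)^{2} - 148} = \frac{-11 - 35}{64 - 148} = - \frac{46}{-84} = \left(-46\right) \left(- \frac{1}{84}\right) = \frac{23}{42} \approx 0.54762$)
$N + V{\left(-10,12 \right)} = \frac{23}{42} - -60 = \frac{23}{42} + 60 = \frac{2543}{42}$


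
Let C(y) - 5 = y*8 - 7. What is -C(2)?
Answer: -14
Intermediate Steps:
C(y) = -2 + 8*y (C(y) = 5 + (y*8 - 7) = 5 + (8*y - 7) = 5 + (-7 + 8*y) = -2 + 8*y)
-C(2) = -(-2 + 8*2) = -(-2 + 16) = -1*14 = -14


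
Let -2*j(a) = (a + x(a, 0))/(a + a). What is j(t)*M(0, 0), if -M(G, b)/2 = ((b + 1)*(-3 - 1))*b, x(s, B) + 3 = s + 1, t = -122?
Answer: 0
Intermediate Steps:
x(s, B) = -2 + s (x(s, B) = -3 + (s + 1) = -3 + (1 + s) = -2 + s)
M(G, b) = -2*b*(-4 - 4*b) (M(G, b) = -2*(b + 1)*(-3 - 1)*b = -2*(1 + b)*(-4)*b = -2*(-4 - 4*b)*b = -2*b*(-4 - 4*b))
j(a) = -(-2 + 2*a)/(4*a) (j(a) = -(a + (-2 + a))/(2*(a + a)) = -(-2 + 2*a)/(2*(2*a)) = -1/(2*a)*(-2 + 2*a)/2 = -(-2 + 2*a)/(4*a))
j(t)*M(0, 0) = ((1/2)*(1 - 1*(-122))/(-122))*(8*0*(1 + 0)) = ((1/2)*(-1/122)*(1 + 122))*(8*0*1) = ((1/2)*(-1/122)*123)*0 = -123/244*0 = 0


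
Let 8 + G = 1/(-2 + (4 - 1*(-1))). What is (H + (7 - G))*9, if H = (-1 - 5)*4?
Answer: -84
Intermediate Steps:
G = -23/3 (G = -8 + 1/(-2 + (4 - 1*(-1))) = -8 + 1/(-2 + (4 + 1)) = -8 + 1/(-2 + 5) = -8 + 1/3 = -8 + ⅓ = -23/3 ≈ -7.6667)
H = -24 (H = -6*4 = -24)
(H + (7 - G))*9 = (-24 + (7 - 1*(-23/3)))*9 = (-24 + (7 + 23/3))*9 = (-24 + 44/3)*9 = -28/3*9 = -84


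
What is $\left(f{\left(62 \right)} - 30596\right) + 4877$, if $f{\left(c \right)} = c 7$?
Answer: $-25285$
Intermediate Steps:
$f{\left(c \right)} = 7 c$
$\left(f{\left(62 \right)} - 30596\right) + 4877 = \left(7 \cdot 62 - 30596\right) + 4877 = \left(434 - 30596\right) + 4877 = -30162 + 4877 = -25285$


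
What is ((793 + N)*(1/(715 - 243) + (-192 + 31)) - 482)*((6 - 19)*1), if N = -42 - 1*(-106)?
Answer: 849573283/472 ≈ 1.7999e+6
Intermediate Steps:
N = 64 (N = -42 + 106 = 64)
((793 + N)*(1/(715 - 243) + (-192 + 31)) - 482)*((6 - 19)*1) = ((793 + 64)*(1/(715 - 243) + (-192 + 31)) - 482)*((6 - 19)*1) = (857*(1/472 - 161) - 482)*(-13*1) = (857*(1/472 - 161) - 482)*(-13) = (857*(-75991/472) - 482)*(-13) = (-65124287/472 - 482)*(-13) = -65351791/472*(-13) = 849573283/472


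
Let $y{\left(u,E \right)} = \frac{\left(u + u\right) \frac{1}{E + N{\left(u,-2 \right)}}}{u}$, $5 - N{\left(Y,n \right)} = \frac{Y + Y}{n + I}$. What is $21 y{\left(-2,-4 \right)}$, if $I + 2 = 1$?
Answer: $-126$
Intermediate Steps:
$I = -1$ ($I = -2 + 1 = -1$)
$N{\left(Y,n \right)} = 5 - \frac{2 Y}{-1 + n}$ ($N{\left(Y,n \right)} = 5 - \frac{Y + Y}{n - 1} = 5 - \frac{2 Y}{-1 + n}$)
$y{\left(u,E \right)} = \frac{2}{5 + E + \frac{2 u}{3}}$ ($y{\left(u,E \right)} = \frac{\left(u + u\right) \frac{1}{E + \frac{-5 - 2 u + 5 \left(-2\right)}{-1 - 2}}}{u} = \frac{2 u \frac{1}{E + \frac{-5 - 2 u - 10}{-3}}}{u} = \frac{2 u \frac{1}{E - \frac{-15 - 2 u}{3}}}{u} = \frac{2 u \frac{1}{E + \left(5 + \frac{2 u}{3}\right)}}{u} = \frac{2 u \frac{1}{5 + E + \frac{2 u}{3}}}{u} = \frac{2}{5 + E + \frac{2 u}{3}}$)
$21 y{\left(-2,-4 \right)} = 21 \frac{6}{15 + 2 \left(-2\right) + 3 \left(-4\right)} = 21 \frac{6}{15 - 4 - 12} = 21 \frac{6}{-1} = 21 \cdot 6 \left(-1\right) = 21 \left(-6\right) = -126$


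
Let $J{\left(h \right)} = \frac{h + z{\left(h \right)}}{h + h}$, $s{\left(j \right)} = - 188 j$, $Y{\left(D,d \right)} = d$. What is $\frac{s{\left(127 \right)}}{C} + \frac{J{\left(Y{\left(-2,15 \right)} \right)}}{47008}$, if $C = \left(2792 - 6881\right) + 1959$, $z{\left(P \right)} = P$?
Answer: $\frac{561182569}{50063520} \approx 11.209$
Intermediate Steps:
$C = -2130$ ($C = -4089 + 1959 = -2130$)
$J{\left(h \right)} = 1$ ($J{\left(h \right)} = \frac{h + h}{h + h} = \frac{2 h}{2 h} = 2 h \frac{1}{2 h} = 1$)
$\frac{s{\left(127 \right)}}{C} + \frac{J{\left(Y{\left(-2,15 \right)} \right)}}{47008} = \frac{\left(-188\right) 127}{-2130} + 1 \cdot \frac{1}{47008} = \left(-23876\right) \left(- \frac{1}{2130}\right) + 1 \cdot \frac{1}{47008} = \frac{11938}{1065} + \frac{1}{47008} = \frac{561182569}{50063520}$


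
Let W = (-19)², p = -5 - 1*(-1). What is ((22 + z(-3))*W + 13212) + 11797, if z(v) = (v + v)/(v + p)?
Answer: 232823/7 ≈ 33260.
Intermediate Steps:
p = -4 (p = -5 + 1 = -4)
W = 361
z(v) = 2*v/(-4 + v) (z(v) = (v + v)/(v - 4) = (2*v)/(-4 + v) = 2*v/(-4 + v))
((22 + z(-3))*W + 13212) + 11797 = ((22 + 2*(-3)/(-4 - 3))*361 + 13212) + 11797 = ((22 + 2*(-3)/(-7))*361 + 13212) + 11797 = ((22 + 2*(-3)*(-⅐))*361 + 13212) + 11797 = ((22 + 6/7)*361 + 13212) + 11797 = ((160/7)*361 + 13212) + 11797 = (57760/7 + 13212) + 11797 = 150244/7 + 11797 = 232823/7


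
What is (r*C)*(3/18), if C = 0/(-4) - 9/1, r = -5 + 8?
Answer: -9/2 ≈ -4.5000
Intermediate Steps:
r = 3
C = -9 (C = 0*(-¼) - 9*1 = 0 - 9 = -9)
(r*C)*(3/18) = (3*(-9))*(3/18) = -81/18 = -27*⅙ = -9/2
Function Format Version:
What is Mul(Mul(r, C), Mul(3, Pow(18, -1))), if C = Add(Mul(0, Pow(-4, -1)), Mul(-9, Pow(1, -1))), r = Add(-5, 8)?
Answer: Rational(-9, 2) ≈ -4.5000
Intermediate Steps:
r = 3
C = -9 (C = Add(Mul(0, Rational(-1, 4)), Mul(-9, 1)) = Add(0, -9) = -9)
Mul(Mul(r, C), Mul(3, Pow(18, -1))) = Mul(Mul(3, -9), Mul(3, Pow(18, -1))) = Mul(-27, Mul(3, Rational(1, 18))) = Mul(-27, Rational(1, 6)) = Rational(-9, 2)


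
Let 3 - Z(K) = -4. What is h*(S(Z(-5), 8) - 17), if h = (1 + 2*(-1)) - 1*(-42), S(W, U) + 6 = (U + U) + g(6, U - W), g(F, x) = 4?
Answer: -123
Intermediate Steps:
Z(K) = 7 (Z(K) = 3 - 1*(-4) = 3 + 4 = 7)
S(W, U) = -2 + 2*U (S(W, U) = -6 + ((U + U) + 4) = -6 + (2*U + 4) = -6 + (4 + 2*U) = -2 + 2*U)
h = 41 (h = (1 - 2) + 42 = -1 + 42 = 41)
h*(S(Z(-5), 8) - 17) = 41*((-2 + 2*8) - 17) = 41*((-2 + 16) - 17) = 41*(14 - 17) = 41*(-3) = -123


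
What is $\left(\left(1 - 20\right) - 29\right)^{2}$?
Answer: $2304$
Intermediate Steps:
$\left(\left(1 - 20\right) - 29\right)^{2} = \left(-19 - 29\right)^{2} = \left(-48\right)^{2} = 2304$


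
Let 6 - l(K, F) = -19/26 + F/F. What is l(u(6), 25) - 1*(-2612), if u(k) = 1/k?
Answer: 68061/26 ≈ 2617.7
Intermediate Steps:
l(K, F) = 149/26 (l(K, F) = 6 - (-19/26 + F/F) = 6 - (-19*1/26 + 1) = 6 - (-19/26 + 1) = 6 - 1*7/26 = 6 - 7/26 = 149/26)
l(u(6), 25) - 1*(-2612) = 149/26 - 1*(-2612) = 149/26 + 2612 = 68061/26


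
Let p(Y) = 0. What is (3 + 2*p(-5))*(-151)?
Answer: -453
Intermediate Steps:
(3 + 2*p(-5))*(-151) = (3 + 2*0)*(-151) = (3 + 0)*(-151) = 3*(-151) = -453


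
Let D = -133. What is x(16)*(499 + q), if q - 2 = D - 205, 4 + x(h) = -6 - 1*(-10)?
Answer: 0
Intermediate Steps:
x(h) = 0 (x(h) = -4 + (-6 - 1*(-10)) = -4 + (-6 + 10) = -4 + 4 = 0)
q = -336 (q = 2 + (-133 - 205) = 2 - 338 = -336)
x(16)*(499 + q) = 0*(499 - 336) = 0*163 = 0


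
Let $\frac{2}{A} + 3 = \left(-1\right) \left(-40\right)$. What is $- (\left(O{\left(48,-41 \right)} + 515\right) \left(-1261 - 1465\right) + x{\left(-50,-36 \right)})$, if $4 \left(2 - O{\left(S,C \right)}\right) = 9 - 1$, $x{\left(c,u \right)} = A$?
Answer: $\frac{51943928}{37} \approx 1.4039 \cdot 10^{6}$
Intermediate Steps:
$A = \frac{2}{37}$ ($A = \frac{2}{-3 - -40} = \frac{2}{-3 + 40} = \frac{2}{37} \approx 0.054054$)
$x{\left(c,u \right)} = \frac{2}{37}$
$O{\left(S,C \right)} = 0$ ($O{\left(S,C \right)} = 2 - \frac{9 - 1}{4} = 2 - 2 = 0$)
$- (\left(O{\left(48,-41 \right)} + 515\right) \left(-1261 - 1465\right) + x{\left(-50,-36 \right)}) = - (\left(0 + 515\right) \left(-1261 - 1465\right) + \frac{2}{37}) = - (515 \left(-2726\right) + \frac{2}{37}) = - (-1403890 + \frac{2}{37}) = \left(-1\right) \left(- \frac{51943928}{37}\right) = \frac{51943928}{37}$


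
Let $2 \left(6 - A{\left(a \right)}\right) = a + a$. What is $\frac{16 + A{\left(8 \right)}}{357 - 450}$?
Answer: $- \frac{14}{93} \approx -0.15054$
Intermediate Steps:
$A{\left(a \right)} = 6 - a$ ($A{\left(a \right)} = 6 - \frac{a + a}{2} = 6 - \frac{2 a}{2} = 6 - a$)
$\frac{16 + A{\left(8 \right)}}{357 - 450} = \frac{16 + \left(6 - 8\right)}{357 - 450} = \frac{16 + \left(6 - 8\right)}{-93} = \left(16 - 2\right) \left(- \frac{1}{93}\right) = 14 \left(- \frac{1}{93}\right) = - \frac{14}{93}$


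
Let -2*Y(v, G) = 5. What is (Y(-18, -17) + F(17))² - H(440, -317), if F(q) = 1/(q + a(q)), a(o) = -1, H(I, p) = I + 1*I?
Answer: -223759/256 ≈ -874.06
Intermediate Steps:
Y(v, G) = -5/2 (Y(v, G) = -½*5 = -5/2)
H(I, p) = 2*I (H(I, p) = I + I = 2*I)
F(q) = 1/(-1 + q) (F(q) = 1/(q - 1) = 1/(-1 + q))
(Y(-18, -17) + F(17))² - H(440, -317) = (-5/2 + 1/(-1 + 17))² - 2*440 = (-5/2 + 1/16)² - 1*880 = (-5/2 + 1/16)² - 880 = (-39/16)² - 880 = 1521/256 - 880 = -223759/256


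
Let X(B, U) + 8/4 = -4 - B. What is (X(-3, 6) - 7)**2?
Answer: 100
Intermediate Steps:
X(B, U) = -6 - B (X(B, U) = -2 + (-4 - B) = -6 - B)
(X(-3, 6) - 7)**2 = ((-6 - 1*(-3)) - 7)**2 = ((-6 + 3) - 7)**2 = (-3 - 7)**2 = (-10)**2 = 100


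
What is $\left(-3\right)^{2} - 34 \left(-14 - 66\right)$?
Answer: $2729$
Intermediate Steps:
$\left(-3\right)^{2} - 34 \left(-14 - 66\right) = 9 - -2720 = 9 + 2720 = 2729$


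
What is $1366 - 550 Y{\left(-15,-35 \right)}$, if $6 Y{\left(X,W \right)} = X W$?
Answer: $-46759$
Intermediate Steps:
$Y{\left(X,W \right)} = \frac{W X}{6}$ ($Y{\left(X,W \right)} = \frac{X W}{6} = \frac{W X}{6}$)
$1366 - 550 Y{\left(-15,-35 \right)} = 1366 - 550 \cdot \frac{1}{6} \left(-35\right) \left(-15\right) = 1366 - 48125 = -46759$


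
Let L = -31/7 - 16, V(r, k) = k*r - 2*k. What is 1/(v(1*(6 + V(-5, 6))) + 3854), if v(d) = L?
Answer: 7/26835 ≈ 0.00026085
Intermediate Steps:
V(r, k) = -2*k + k*r
L = -143/7 (L = -31*⅐ - 16 = -31/7 - 16 = -143/7 ≈ -20.429)
v(d) = -143/7
1/(v(1*(6 + V(-5, 6))) + 3854) = 1/(-143/7 + 3854) = 1/(26835/7) = 7/26835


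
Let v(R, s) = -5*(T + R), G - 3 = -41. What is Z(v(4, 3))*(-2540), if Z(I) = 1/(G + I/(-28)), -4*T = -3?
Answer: 284480/4161 ≈ 68.368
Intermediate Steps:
T = ¾ (T = -¼*(-3) = ¾ ≈ 0.75000)
G = -38 (G = 3 - 41 = -38)
v(R, s) = -15/4 - 5*R (v(R, s) = -5*(¾ + R) = -15/4 - 5*R)
Z(I) = 1/(-38 - I/28) (Z(I) = 1/(-38 + I/(-28)) = 1/(-38 + I*(-1/28)) = 1/(-38 - I/28))
Z(v(4, 3))*(-2540) = -28/(1064 + (-15/4 - 5*4))*(-2540) = -28/(1064 + (-15/4 - 20))*(-2540) = -28/(1064 - 95/4)*(-2540) = -28/4161/4*(-2540) = -28*4/4161*(-2540) = -112/4161*(-2540) = 284480/4161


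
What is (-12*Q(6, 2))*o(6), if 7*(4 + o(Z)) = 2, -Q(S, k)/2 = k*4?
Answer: -4992/7 ≈ -713.14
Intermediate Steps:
Q(S, k) = -8*k (Q(S, k) = -2*k*4 = -8*k)
o(Z) = -26/7 (o(Z) = -4 + (⅐)*2 = -4 + 2/7 = -26/7)
(-12*Q(6, 2))*o(6) = -(-96)*2*(-26/7) = -12*(-16)*(-26/7) = 192*(-26/7) = -4992/7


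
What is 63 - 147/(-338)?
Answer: 21441/338 ≈ 63.435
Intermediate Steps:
63 - 147/(-338) = 63 - 147*(-1)/338 = 63 - 1*(-147/338) = 63 + 147/338 = 21441/338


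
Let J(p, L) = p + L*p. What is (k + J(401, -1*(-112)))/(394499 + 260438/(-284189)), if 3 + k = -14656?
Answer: 670117662/8624001221 ≈ 0.077704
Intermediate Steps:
k = -14659 (k = -3 - 14656 = -14659)
(k + J(401, -1*(-112)))/(394499 + 260438/(-284189)) = (-14659 + 401*(1 - 1*(-112)))/(394499 + 260438/(-284189)) = (-14659 + 401*(1 + 112))/(394499 + 260438*(-1/284189)) = (-14659 + 401*113)/(394499 - 260438/284189) = (-14659 + 45313)/(112112015873/284189) = 30654*(284189/112112015873) = 670117662/8624001221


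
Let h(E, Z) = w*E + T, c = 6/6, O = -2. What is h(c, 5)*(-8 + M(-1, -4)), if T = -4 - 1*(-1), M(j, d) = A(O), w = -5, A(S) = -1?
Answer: 72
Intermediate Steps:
M(j, d) = -1
c = 1 (c = 6*(1/6) = 1)
T = -3 (T = -4 + 1 = -3)
h(E, Z) = -3 - 5*E (h(E, Z) = -5*E - 3 = -3 - 5*E)
h(c, 5)*(-8 + M(-1, -4)) = (-3 - 5*1)*(-8 - 1) = (-3 - 5)*(-9) = -8*(-9) = 72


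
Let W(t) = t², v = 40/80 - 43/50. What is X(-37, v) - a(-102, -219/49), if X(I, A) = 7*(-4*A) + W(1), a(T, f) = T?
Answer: 2827/25 ≈ 113.08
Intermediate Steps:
v = -9/25 (v = 40*(1/80) - 43*1/50 = ½ - 43/50 = -9/25 ≈ -0.36000)
X(I, A) = 1 - 28*A (X(I, A) = 7*(-4*A) + 1² = -28*A + 1 = 1 - 28*A)
X(-37, v) - a(-102, -219/49) = (1 - 28*(-9/25)) - 1*(-102) = (1 + 252/25) + 102 = 277/25 + 102 = 2827/25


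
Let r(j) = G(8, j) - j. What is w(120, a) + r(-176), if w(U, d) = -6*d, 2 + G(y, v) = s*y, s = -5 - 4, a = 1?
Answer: 96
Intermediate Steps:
s = -9
G(y, v) = -2 - 9*y
r(j) = -74 - j (r(j) = (-2 - 9*8) - j = (-2 - 72) - j = -74 - j)
w(120, a) + r(-176) = -6*1 + (-74 - 1*(-176)) = -6 + (-74 + 176) = -6 + 102 = 96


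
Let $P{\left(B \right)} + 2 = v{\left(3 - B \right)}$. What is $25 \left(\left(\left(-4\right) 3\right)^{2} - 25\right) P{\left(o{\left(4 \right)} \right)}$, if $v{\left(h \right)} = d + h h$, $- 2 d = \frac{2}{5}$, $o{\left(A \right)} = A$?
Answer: $-3570$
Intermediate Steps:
$d = - \frac{1}{5}$ ($d = - \frac{2 \cdot \frac{1}{5}}{2} = \left(- \frac{1}{2}\right) \frac{2}{5} = - \frac{1}{5} \approx -0.2$)
$v{\left(h \right)} = - \frac{1}{5} + h^{2}$ ($v{\left(h \right)} = - \frac{1}{5} + h h = - \frac{1}{5} + h^{2}$)
$P{\left(B \right)} = - \frac{11}{5} + \left(3 - B\right)^{2}$ ($P{\left(B \right)} = -2 + \left(- \frac{1}{5} + \left(3 - B\right)^{2}\right) = - \frac{11}{5} + \left(3 - B\right)^{2}$)
$25 \left(\left(\left(-4\right) 3\right)^{2} - 25\right) P{\left(o{\left(4 \right)} \right)} = 25 \left(\left(\left(-4\right) 3\right)^{2} - 25\right) \left(- \frac{11}{5} + \left(-3 + 4\right)^{2}\right) = 25 \left(\left(-12\right)^{2} - 25\right) \left(- \frac{11}{5} + 1^{2}\right) = 25 \left(144 - 25\right) \left(- \frac{11}{5} + 1\right) = 25 \cdot 119 \left(- \frac{6}{5}\right) = 2975 \left(- \frac{6}{5}\right) = -3570$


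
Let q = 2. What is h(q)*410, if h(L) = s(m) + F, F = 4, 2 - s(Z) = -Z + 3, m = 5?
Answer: 3280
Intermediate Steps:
s(Z) = -1 + Z (s(Z) = 2 - (-Z + 3) = 2 - (3 - Z) = 2 + (-3 + Z) = -1 + Z)
h(L) = 8 (h(L) = (-1 + 5) + 4 = 4 + 4 = 8)
h(q)*410 = 8*410 = 3280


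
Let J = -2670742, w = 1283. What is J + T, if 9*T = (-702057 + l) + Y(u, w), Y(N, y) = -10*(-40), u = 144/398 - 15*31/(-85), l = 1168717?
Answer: -23569618/9 ≈ -2.6188e+6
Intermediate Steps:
u = 19731/3383 (u = 144*(1/398) - 465*(-1/85) = 72/199 + 93/17 = 19731/3383 ≈ 5.8324)
Y(N, y) = 400
T = 467060/9 (T = ((-702057 + 1168717) + 400)/9 = (466660 + 400)/9 = (⅑)*467060 = 467060/9 ≈ 51896.)
J + T = -2670742 + 467060/9 = -23569618/9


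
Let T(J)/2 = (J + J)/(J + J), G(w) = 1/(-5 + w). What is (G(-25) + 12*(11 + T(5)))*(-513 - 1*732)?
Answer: -388357/2 ≈ -1.9418e+5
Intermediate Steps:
T(J) = 2 (T(J) = 2*((J + J)/(J + J)) = 2*((2*J)/((2*J))) = 2*((2*J)*(1/(2*J))) = 2*1 = 2)
(G(-25) + 12*(11 + T(5)))*(-513 - 1*732) = (1/(-5 - 25) + 12*(11 + 2))*(-513 - 1*732) = (1/(-30) + 12*13)*(-513 - 732) = (-1/30 + 156)*(-1245) = (4679/30)*(-1245) = -388357/2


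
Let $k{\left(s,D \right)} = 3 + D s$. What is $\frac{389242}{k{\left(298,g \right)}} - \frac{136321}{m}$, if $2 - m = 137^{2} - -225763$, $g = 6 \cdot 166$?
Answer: $\frac{15071435399}{8064354870} \approx 1.8689$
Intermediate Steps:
$g = 996$
$m = -244530$ ($m = 2 - \left(137^{2} - -225763\right) = 2 - \left(18769 + 225763\right) = 2 - 244532 = -244530$)
$\frac{389242}{k{\left(298,g \right)}} - \frac{136321}{m} = \frac{389242}{3 + 996 \cdot 298} - \frac{136321}{-244530} = \frac{389242}{3 + 296808} - - \frac{136321}{244530} = \frac{389242}{296811} + \frac{136321}{244530} = \frac{15071435399}{8064354870}$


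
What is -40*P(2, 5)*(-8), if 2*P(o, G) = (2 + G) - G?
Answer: 320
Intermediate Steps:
P(o, G) = 1 (P(o, G) = ((2 + G) - G)/2 = (½)*2 = 1)
-40*P(2, 5)*(-8) = -40*1*(-8) = -40*(-8) = 320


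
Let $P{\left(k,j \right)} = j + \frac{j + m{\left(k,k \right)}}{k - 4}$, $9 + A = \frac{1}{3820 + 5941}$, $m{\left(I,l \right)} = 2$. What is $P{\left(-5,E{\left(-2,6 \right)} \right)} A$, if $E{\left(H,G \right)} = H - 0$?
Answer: $\frac{175696}{9761} \approx 18.0$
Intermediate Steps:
$A = - \frac{87848}{9761}$ ($A = -9 + \frac{1}{3820 + 5941} = -9 + \frac{1}{9761} = - \frac{87848}{9761} \approx -8.9999$)
$E{\left(H,G \right)} = H$ ($E{\left(H,G \right)} = H + \left(-1 + 1\right) = H + 0 = H$)
$P{\left(k,j \right)} = j + \frac{2 + j}{-4 + k}$ ($P{\left(k,j \right)} = j + \frac{j + 2}{k - 4} = j + \frac{2 + j}{-4 + k}$)
$P{\left(-5,E{\left(-2,6 \right)} \right)} A = \frac{2 - -6 - -10}{-4 - 5} \left(- \frac{87848}{9761}\right) = \frac{2 + 6 + 10}{-9} \left(- \frac{87848}{9761}\right) = \left(- \frac{1}{9}\right) 18 \left(- \frac{87848}{9761}\right) = \left(-2\right) \left(- \frac{87848}{9761}\right) = \frac{175696}{9761}$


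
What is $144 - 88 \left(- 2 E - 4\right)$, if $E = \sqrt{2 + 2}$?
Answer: $848$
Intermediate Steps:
$E = 2$ ($E = \sqrt{4} = 2$)
$144 - 88 \left(- 2 E - 4\right) = 144 - 88 \left(\left(-2\right) 2 - 4\right) = 144 - 88 \left(-4 - 4\right) = 144 - -704 = 144 + 704 = 848$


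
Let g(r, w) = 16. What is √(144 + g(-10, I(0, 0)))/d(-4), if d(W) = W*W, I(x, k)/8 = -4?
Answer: √10/4 ≈ 0.79057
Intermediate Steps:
I(x, k) = -32 (I(x, k) = 8*(-4) = -32)
d(W) = W²
√(144 + g(-10, I(0, 0)))/d(-4) = √(144 + 16)/((-4)²) = √160/16 = (4*√10)*(1/16) = √10/4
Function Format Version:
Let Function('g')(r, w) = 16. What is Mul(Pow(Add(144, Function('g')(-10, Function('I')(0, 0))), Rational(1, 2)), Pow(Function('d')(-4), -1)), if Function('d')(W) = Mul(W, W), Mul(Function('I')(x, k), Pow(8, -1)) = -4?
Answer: Mul(Rational(1, 4), Pow(10, Rational(1, 2))) ≈ 0.79057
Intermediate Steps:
Function('I')(x, k) = -32 (Function('I')(x, k) = Mul(8, -4) = -32)
Function('d')(W) = Pow(W, 2)
Mul(Pow(Add(144, Function('g')(-10, Function('I')(0, 0))), Rational(1, 2)), Pow(Function('d')(-4), -1)) = Mul(Pow(Add(144, 16), Rational(1, 2)), Pow(Pow(-4, 2), -1)) = Mul(Pow(160, Rational(1, 2)), Pow(16, -1)) = Mul(Mul(4, Pow(10, Rational(1, 2))), Rational(1, 16)) = Mul(Rational(1, 4), Pow(10, Rational(1, 2)))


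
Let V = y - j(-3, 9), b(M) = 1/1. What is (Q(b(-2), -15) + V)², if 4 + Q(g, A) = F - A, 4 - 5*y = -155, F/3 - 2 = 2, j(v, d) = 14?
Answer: 41616/25 ≈ 1664.6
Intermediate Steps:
F = 12 (F = 6 + 3*2 = 6 + 6 = 12)
y = 159/5 (y = ⅘ - ⅕*(-155) = ⅘ + 31 = 159/5 ≈ 31.800)
b(M) = 1
Q(g, A) = 8 - A (Q(g, A) = -4 + (12 - A) = 8 - A)
V = 89/5 (V = 159/5 - 1*14 = 159/5 - 14 = 89/5 ≈ 17.800)
(Q(b(-2), -15) + V)² = ((8 - 1*(-15)) + 89/5)² = ((8 + 15) + 89/5)² = (23 + 89/5)² = (204/5)² = 41616/25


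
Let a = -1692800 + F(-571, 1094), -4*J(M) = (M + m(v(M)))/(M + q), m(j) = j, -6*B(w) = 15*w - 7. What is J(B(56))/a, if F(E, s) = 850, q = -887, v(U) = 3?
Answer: 163/8331161800 ≈ 1.9565e-8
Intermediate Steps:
B(w) = 7/6 - 5*w/2 (B(w) = -(15*w - 7)/6 = -(-7 + 15*w)/6 = 7/6 - 5*w/2)
J(M) = -(3 + M)/(4*(-887 + M)) (J(M) = -(M + 3)/(4*(M - 887)) = -(3 + M)/(4*(-887 + M)))
a = -1691950 (a = -1692800 + 850 = -1691950)
J(B(56))/a = ((-3 - (7/6 - 5/2*56))/(4*(-887 + (7/6 - 5/2*56))))/(-1691950) = ((-3 - (7/6 - 140))/(4*(-887 + (7/6 - 140))))*(-1/1691950) = ((-3 - 1*(-833/6))/(4*(-887 - 833/6)))*(-1/1691950) = ((-3 + 833/6)/(4*(-6155/6)))*(-1/1691950) = ((¼)*(-6/6155)*(815/6))*(-1/1691950) = -163/4924*(-1/1691950) = 163/8331161800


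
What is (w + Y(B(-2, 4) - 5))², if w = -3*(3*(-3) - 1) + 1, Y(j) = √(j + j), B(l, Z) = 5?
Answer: 961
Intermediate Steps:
Y(j) = √2*√j (Y(j) = √(2*j) = √2*√j)
w = 31 (w = -3*(-9 - 1) + 1 = -3*(-10) + 1 = 30 + 1 = 31)
(w + Y(B(-2, 4) - 5))² = (31 + √2*√(5 - 5))² = (31 + √2*√0)² = (31 + √2*0)² = (31 + 0)² = 31² = 961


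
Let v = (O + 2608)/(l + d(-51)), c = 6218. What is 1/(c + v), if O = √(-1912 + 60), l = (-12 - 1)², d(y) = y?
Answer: 21721794/135546204019 - 59*I*√463/135546204019 ≈ 0.00016025 - 9.366e-9*I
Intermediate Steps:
l = 169 (l = (-13)² = 169)
O = 2*I*√463 (O = √(-1852) = 2*I*√463 ≈ 43.035*I)
v = 1304/59 + I*√463/59 (v = (2*I*√463 + 2608)/(169 - 51) = (2608 + 2*I*√463)/118 = (2608 + 2*I*√463)*(1/118) = 1304/59 + I*√463/59 ≈ 22.102 + 0.3647*I)
1/(c + v) = 1/(6218 + (1304/59 + I*√463/59)) = 1/(368166/59 + I*√463/59)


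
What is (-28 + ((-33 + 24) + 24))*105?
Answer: -1365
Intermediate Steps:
(-28 + ((-33 + 24) + 24))*105 = (-28 + (-9 + 24))*105 = (-28 + 15)*105 = -13*105 = -1365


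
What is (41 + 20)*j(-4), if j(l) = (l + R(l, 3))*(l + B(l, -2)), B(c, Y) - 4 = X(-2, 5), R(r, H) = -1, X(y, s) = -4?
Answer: 1220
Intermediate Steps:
B(c, Y) = 0 (B(c, Y) = 4 - 4 = 0)
j(l) = l*(-1 + l) (j(l) = (l - 1)*(l + 0) = (-1 + l)*l = l*(-1 + l))
(41 + 20)*j(-4) = (41 + 20)*(-4*(-1 - 4)) = 61*(-4*(-5)) = 61*20 = 1220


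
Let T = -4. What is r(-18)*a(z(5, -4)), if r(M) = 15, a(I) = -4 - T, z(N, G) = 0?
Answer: 0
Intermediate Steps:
a(I) = 0 (a(I) = -4 - 1*(-4) = -4 + 4 = 0)
r(-18)*a(z(5, -4)) = 15*0 = 0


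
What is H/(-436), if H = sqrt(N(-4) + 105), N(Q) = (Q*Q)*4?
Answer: -13/436 ≈ -0.029817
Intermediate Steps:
N(Q) = 4*Q**2 (N(Q) = Q**2*4 = 4*Q**2)
H = 13 (H = sqrt(4*(-4)**2 + 105) = sqrt(4*16 + 105) = sqrt(64 + 105) = sqrt(169) = 13)
H/(-436) = 13/(-436) = 13*(-1/436) = -13/436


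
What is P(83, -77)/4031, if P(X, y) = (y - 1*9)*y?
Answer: 6622/4031 ≈ 1.6428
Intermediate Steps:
P(X, y) = y*(-9 + y) (P(X, y) = (y - 9)*y = (-9 + y)*y = y*(-9 + y))
P(83, -77)/4031 = -77*(-9 - 77)/4031 = -77*(-86)*(1/4031) = 6622*(1/4031) = 6622/4031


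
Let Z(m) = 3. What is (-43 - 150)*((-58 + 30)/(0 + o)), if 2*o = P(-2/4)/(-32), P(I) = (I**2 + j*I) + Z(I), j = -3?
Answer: -1383424/19 ≈ -72812.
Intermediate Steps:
P(I) = 3 + I**2 - 3*I (P(I) = (I**2 - 3*I) + 3 = 3 + I**2 - 3*I)
o = -19/256 (o = ((3 + (-2/4)**2 - (-6)/4)/(-32))/2 = ((3 + (-2*1/4)**2 - (-6)/4)*(-1/32))/2 = ((3 + (-1/2)**2 - 3*(-1/2))*(-1/32))/2 = ((3 + 1/4 + 3/2)*(-1/32))/2 = ((19/4)*(-1/32))/2 = (1/2)*(-19/128) = -19/256 ≈ -0.074219)
(-43 - 150)*((-58 + 30)/(0 + o)) = (-43 - 150)*((-58 + 30)/(0 - 19/256)) = -(-5404)/(-19/256) = -(-5404)*(-256)/19 = -193*7168/19 = -1383424/19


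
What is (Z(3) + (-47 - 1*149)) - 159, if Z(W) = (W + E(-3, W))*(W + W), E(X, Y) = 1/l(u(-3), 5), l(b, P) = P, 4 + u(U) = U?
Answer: -1679/5 ≈ -335.80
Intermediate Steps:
u(U) = -4 + U
E(X, Y) = 1/5
Z(W) = 2*W*(1/5 + W) (Z(W) = (W + 1/5)*(W + W) = (1/5 + W)*(2*W) = 2*W*(1/5 + W))
(Z(3) + (-47 - 1*149)) - 159 = ((2/5)*3*(1 + 5*3) + (-47 - 1*149)) - 159 = ((2/5)*3*(1 + 15) + (-47 - 149)) - 159 = ((2/5)*3*16 - 196) - 159 = (96/5 - 196) - 159 = -884/5 - 159 = -1679/5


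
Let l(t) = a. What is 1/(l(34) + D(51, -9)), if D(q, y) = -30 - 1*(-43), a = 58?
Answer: 1/71 ≈ 0.014085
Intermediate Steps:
l(t) = 58
D(q, y) = 13 (D(q, y) = -30 + 43 = 13)
1/(l(34) + D(51, -9)) = 1/(58 + 13) = 1/71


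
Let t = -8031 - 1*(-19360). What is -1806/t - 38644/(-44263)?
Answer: 357858898/501455527 ≈ 0.71364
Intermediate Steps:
t = 11329 (t = -8031 + 19360 = 11329)
-1806/t - 38644/(-44263) = -1806/11329 - 38644/(-44263) = -1806*1/11329 - 38644*(-1/44263) = -1806/11329 + 38644/44263 = 357858898/501455527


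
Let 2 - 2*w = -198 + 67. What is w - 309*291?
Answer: -179705/2 ≈ -89853.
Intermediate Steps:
w = 133/2 (w = 1 - (-198 + 67)/2 = 1 - ½*(-131) = 1 + 131/2 = 133/2 ≈ 66.500)
w - 309*291 = 133/2 - 309*291 = 133/2 - 89919 = -179705/2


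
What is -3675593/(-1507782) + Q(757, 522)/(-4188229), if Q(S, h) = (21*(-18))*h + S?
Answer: 15690593316935/6314936298078 ≈ 2.4847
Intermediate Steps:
Q(S, h) = S - 378*h (Q(S, h) = -378*h + S = S - 378*h)
-3675593/(-1507782) + Q(757, 522)/(-4188229) = -3675593/(-1507782) + (757 - 378*522)/(-4188229) = -3675593*(-1/1507782) + (757 - 197316)*(-1/4188229) = 3675593/1507782 - 196559*(-1/4188229) = 3675593/1507782 + 196559/4188229 = 15690593316935/6314936298078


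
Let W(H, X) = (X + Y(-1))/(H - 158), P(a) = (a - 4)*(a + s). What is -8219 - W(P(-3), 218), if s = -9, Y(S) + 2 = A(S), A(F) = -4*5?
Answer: -304005/37 ≈ -8216.3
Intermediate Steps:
A(F) = -20
Y(S) = -22 (Y(S) = -2 - 20 = -22)
P(a) = (-9 + a)*(-4 + a) (P(a) = (a - 4)*(a - 9) = (-4 + a)*(-9 + a) = (-9 + a)*(-4 + a))
W(H, X) = (-22 + X)/(-158 + H) (W(H, X) = (X - 22)/(H - 158) = (-22 + X)/(-158 + H))
-8219 - W(P(-3), 218) = -8219 - (-22 + 218)/(-158 + (36 + (-3)**2 - 13*(-3))) = -8219 - 196/(-158 + (36 + 9 + 39)) = -8219 - 196/(-158 + 84) = -8219 - 196/(-74) = -8219 - (-1)*196/74 = -8219 - 1*(-98/37) = -8219 + 98/37 = -304005/37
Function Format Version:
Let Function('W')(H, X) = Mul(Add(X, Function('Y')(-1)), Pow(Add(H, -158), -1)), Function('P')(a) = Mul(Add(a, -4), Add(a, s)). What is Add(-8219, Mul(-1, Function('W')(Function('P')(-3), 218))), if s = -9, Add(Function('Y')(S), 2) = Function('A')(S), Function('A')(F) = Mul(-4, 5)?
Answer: Rational(-304005, 37) ≈ -8216.3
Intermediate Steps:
Function('A')(F) = -20
Function('Y')(S) = -22 (Function('Y')(S) = Add(-2, -20) = -22)
Function('P')(a) = Mul(Add(-9, a), Add(-4, a)) (Function('P')(a) = Mul(Add(a, -4), Add(a, -9)) = Mul(Add(-4, a), Add(-9, a)) = Mul(Add(-9, a), Add(-4, a)))
Function('W')(H, X) = Mul(Pow(Add(-158, H), -1), Add(-22, X)) (Function('W')(H, X) = Mul(Add(X, -22), Pow(Add(H, -158), -1)) = Mul(Add(-22, X), Pow(Add(-158, H), -1)) = Mul(Pow(Add(-158, H), -1), Add(-22, X)))
Add(-8219, Mul(-1, Function('W')(Function('P')(-3), 218))) = Add(-8219, Mul(-1, Mul(Pow(Add(-158, Add(36, Pow(-3, 2), Mul(-13, -3))), -1), Add(-22, 218)))) = Add(-8219, Mul(-1, Mul(Pow(Add(-158, Add(36, 9, 39)), -1), 196))) = Add(-8219, Mul(-1, Mul(Pow(Add(-158, 84), -1), 196))) = Add(-8219, Mul(-1, Mul(Pow(-74, -1), 196))) = Add(-8219, Mul(-1, Mul(Rational(-1, 74), 196))) = Add(-8219, Mul(-1, Rational(-98, 37))) = Add(-8219, Rational(98, 37)) = Rational(-304005, 37)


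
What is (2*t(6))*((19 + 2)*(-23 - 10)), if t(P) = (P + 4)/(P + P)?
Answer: -1155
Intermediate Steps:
t(P) = (4 + P)/(2*P) (t(P) = (4 + P)/((2*P)) = (4 + P)*(1/(2*P)) = (4 + P)/(2*P))
(2*t(6))*((19 + 2)*(-23 - 10)) = (2*((1/2)*(4 + 6)/6))*((19 + 2)*(-23 - 10)) = (2*((1/2)*(1/6)*10))*(21*(-33)) = (2*(5/6))*(-693) = (5/3)*(-693) = -1155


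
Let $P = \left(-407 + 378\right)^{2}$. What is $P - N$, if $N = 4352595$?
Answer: $-4351754$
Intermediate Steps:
$P = 841$ ($P = \left(-29\right)^{2} = 841$)
$P - N = 841 - 4352595 = -4351754$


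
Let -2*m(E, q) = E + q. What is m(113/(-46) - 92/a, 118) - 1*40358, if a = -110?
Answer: -204505921/5060 ≈ -40416.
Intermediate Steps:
m(E, q) = -E/2 - q/2 (m(E, q) = -(E + q)/2 = -E/2 - q/2)
m(113/(-46) - 92/a, 118) - 1*40358 = (-(113/(-46) - 92/(-110))/2 - 1/2*118) - 1*40358 = (-(113*(-1/46) - 92*(-1/110))/2 - 59) - 40358 = (-(-113/46 + 46/55)/2 - 59) - 40358 = (-1/2*(-4099/2530) - 59) - 40358 = (4099/5060 - 59) - 40358 = -294441/5060 - 40358 = -204505921/5060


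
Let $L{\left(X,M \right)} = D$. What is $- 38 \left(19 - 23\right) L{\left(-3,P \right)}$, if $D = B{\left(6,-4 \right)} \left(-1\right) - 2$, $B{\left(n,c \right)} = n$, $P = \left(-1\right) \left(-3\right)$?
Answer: $-1216$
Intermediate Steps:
$P = 3$
$D = -8$ ($D = 6 \left(-1\right) - 2 = -6 - 2 = -8$)
$L{\left(X,M \right)} = -8$
$- 38 \left(19 - 23\right) L{\left(-3,P \right)} = - 38 \left(19 - 23\right) \left(-8\right) = \left(-38\right) \left(-4\right) \left(-8\right) = 152 \left(-8\right) = -1216$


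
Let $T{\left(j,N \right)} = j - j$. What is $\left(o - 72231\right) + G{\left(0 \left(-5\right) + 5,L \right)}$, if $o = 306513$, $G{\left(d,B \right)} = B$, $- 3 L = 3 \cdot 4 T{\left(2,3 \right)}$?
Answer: $234282$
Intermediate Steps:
$T{\left(j,N \right)} = 0$
$L = 0$ ($L = - \frac{3 \cdot 4 \cdot 0}{3} = - \frac{12 \cdot 0}{3} = \left(- \frac{1}{3}\right) 0 = 0$)
$\left(o - 72231\right) + G{\left(0 \left(-5\right) + 5,L \right)} = \left(306513 - 72231\right) + 0 = 234282 + 0 = 234282$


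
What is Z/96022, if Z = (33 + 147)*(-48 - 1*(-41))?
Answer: -630/48011 ≈ -0.013122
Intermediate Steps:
Z = -1260 (Z = 180*(-48 + 41) = 180*(-7) = -1260)
Z/96022 = -1260/96022 = -1260*1/96022 = -630/48011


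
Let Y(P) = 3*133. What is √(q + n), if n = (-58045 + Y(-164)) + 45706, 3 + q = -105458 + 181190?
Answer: √63789 ≈ 252.56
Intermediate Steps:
Y(P) = 399
q = 75729 (q = -3 + (-105458 + 181190) = -3 + 75732 = 75729)
n = -11940 (n = (-58045 + 399) + 45706 = -57646 + 45706 = -11940)
√(q + n) = √(75729 - 11940) = √63789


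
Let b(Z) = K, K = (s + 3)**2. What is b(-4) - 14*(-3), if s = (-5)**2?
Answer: 826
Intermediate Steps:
s = 25
K = 784 (K = (25 + 3)**2 = 28**2 = 784)
b(Z) = 784
b(-4) - 14*(-3) = 784 - 14*(-3) = 784 + 42 = 826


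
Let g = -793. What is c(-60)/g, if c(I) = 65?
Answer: -5/61 ≈ -0.081967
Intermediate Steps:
c(-60)/g = 65/(-793) = 65*(-1/793) = -5/61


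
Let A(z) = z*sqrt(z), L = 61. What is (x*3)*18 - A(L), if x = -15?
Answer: -810 - 61*sqrt(61) ≈ -1286.4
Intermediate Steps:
A(z) = z**(3/2)
(x*3)*18 - A(L) = -15*3*18 - 61**(3/2) = -45*18 - 61*sqrt(61) = -810 - 61*sqrt(61)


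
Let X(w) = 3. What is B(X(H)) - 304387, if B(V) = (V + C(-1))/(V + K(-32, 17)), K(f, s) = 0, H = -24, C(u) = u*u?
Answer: -913157/3 ≈ -3.0439e+5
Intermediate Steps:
C(u) = u**2
B(V) = (1 + V)/V (B(V) = (V + (-1)**2)/(V + 0) = (V + 1)/V = (1 + V)/V)
B(X(H)) - 304387 = (1 + 3)/3 - 304387 = (1/3)*4 - 304387 = 4/3 - 304387 = -913157/3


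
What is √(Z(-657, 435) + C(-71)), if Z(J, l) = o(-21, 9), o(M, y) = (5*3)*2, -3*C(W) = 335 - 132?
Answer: I*√339/3 ≈ 6.1373*I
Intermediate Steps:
C(W) = -203/3 (C(W) = -(335 - 132)/3 = -⅓*203 = -203/3)
o(M, y) = 30 (o(M, y) = 15*2 = 30)
Z(J, l) = 30
√(Z(-657, 435) + C(-71)) = √(30 - 203/3) = √(-113/3) = I*√339/3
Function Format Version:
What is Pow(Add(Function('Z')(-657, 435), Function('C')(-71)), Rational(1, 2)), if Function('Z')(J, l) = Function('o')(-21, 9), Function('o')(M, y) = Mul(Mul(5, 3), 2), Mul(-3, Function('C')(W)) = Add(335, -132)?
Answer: Mul(Rational(1, 3), I, Pow(339, Rational(1, 2))) ≈ Mul(6.1373, I)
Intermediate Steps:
Function('C')(W) = Rational(-203, 3) (Function('C')(W) = Mul(Rational(-1, 3), Add(335, -132)) = Mul(Rational(-1, 3), 203) = Rational(-203, 3))
Function('o')(M, y) = 30 (Function('o')(M, y) = Mul(15, 2) = 30)
Function('Z')(J, l) = 30
Pow(Add(Function('Z')(-657, 435), Function('C')(-71)), Rational(1, 2)) = Pow(Add(30, Rational(-203, 3)), Rational(1, 2)) = Pow(Rational(-113, 3), Rational(1, 2)) = Mul(Rational(1, 3), I, Pow(339, Rational(1, 2)))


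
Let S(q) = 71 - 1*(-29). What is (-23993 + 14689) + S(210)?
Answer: -9204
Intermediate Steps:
S(q) = 100 (S(q) = 71 + 29 = 100)
(-23993 + 14689) + S(210) = (-23993 + 14689) + 100 = -9304 + 100 = -9204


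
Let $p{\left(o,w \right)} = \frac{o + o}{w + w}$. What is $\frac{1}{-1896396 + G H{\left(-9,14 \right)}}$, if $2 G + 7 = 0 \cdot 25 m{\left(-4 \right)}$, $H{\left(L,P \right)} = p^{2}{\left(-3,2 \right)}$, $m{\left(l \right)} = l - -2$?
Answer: $- \frac{8}{15171231} \approx -5.2731 \cdot 10^{-7}$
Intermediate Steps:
$m{\left(l \right)} = 2 + l$ ($m{\left(l \right)} = l + 2 = 2 + l$)
$p{\left(o,w \right)} = \frac{o}{w}$ ($p{\left(o,w \right)} = \frac{2 o}{2 w} = 2 o \frac{1}{2 w} = \frac{o}{w}$)
$H{\left(L,P \right)} = \frac{9}{4}$ ($H{\left(L,P \right)} = \left(- \frac{3}{2}\right)^{2} = \frac{9}{4}$)
$G = - \frac{7}{2}$ ($G = - \frac{7}{2} + \frac{0 \cdot 25 \left(2 - 4\right)}{2} = - \frac{7}{2} + \frac{0 \left(-2\right)}{2} = - \frac{7}{2} + \frac{1}{2} \cdot 0 = - \frac{7}{2} + 0 = - \frac{7}{2} \approx -3.5$)
$\frac{1}{-1896396 + G H{\left(-9,14 \right)}} = \frac{1}{-1896396 - \frac{63}{8}} = \frac{1}{- \frac{15171231}{8}} = - \frac{8}{15171231}$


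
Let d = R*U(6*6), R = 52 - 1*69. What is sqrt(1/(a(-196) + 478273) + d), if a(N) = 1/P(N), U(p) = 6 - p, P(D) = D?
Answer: sqrt(497956643003907818)/31247169 ≈ 22.583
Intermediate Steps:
a(N) = 1/N
R = -17 (R = 52 - 69 = -17)
d = 510 (d = -17*(6 - 6*6) = -17*(6 - 1*36) = -17*(6 - 36) = -17*(-30) = 510)
sqrt(1/(a(-196) + 478273) + d) = sqrt(1/(1/(-196) + 478273) + 510) = sqrt(1/(-1/196 + 478273) + 510) = sqrt(1/(93741507/196) + 510) = sqrt(196/93741507 + 510) = sqrt(47808168766/93741507) = sqrt(497956643003907818)/31247169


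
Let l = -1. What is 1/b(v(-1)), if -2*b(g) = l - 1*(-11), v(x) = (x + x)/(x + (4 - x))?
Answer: -⅕ ≈ -0.20000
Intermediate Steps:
v(x) = x/2 (v(x) = (2*x)/4 = (2*x)*(¼) = x/2)
b(g) = -5 (b(g) = -(-1 - 1*(-11))/2 = -(-1 + 11)/2 = -½*10 = -5)
1/b(v(-1)) = 1/(-5) = -⅕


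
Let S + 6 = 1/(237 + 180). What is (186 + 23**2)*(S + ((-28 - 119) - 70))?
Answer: -66487850/417 ≈ -1.5944e+5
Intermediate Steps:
S = -2501/417 (S = -6 + 1/(237 + 180) = -6 + 1/417 = -2501/417 ≈ -5.9976)
(186 + 23**2)*(S + ((-28 - 119) - 70)) = (186 + 23**2)*(-2501/417 + ((-28 - 119) - 70)) = (186 + 529)*(-2501/417 + (-147 - 70)) = 715*(-2501/417 - 217) = 715*(-92990/417) = -66487850/417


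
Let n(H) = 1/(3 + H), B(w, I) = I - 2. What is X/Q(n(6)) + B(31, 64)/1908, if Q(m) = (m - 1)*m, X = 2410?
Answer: -46557523/1908 ≈ -24401.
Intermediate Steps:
B(w, I) = -2 + I
Q(m) = m*(-1 + m) (Q(m) = (-1 + m)*m = m*(-1 + m))
X/Q(n(6)) + B(31, 64)/1908 = 2410/(((-1 + 1/(3 + 6))/(3 + 6))) + (-2 + 64)/1908 = 2410/(((-1 + 1/9)/9)) + 62*(1/1908) = 2410/(((-1 + ⅑)/9)) + 31/954 = 2410/(((⅑)*(-8/9))) + 31/954 = 2410/(-8/81) + 31/954 = 2410*(-81/8) + 31/954 = -97605/4 + 31/954 = -46557523/1908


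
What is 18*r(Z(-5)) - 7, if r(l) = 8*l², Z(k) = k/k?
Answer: 137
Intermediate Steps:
Z(k) = 1
18*r(Z(-5)) - 7 = 18*(8*1²) - 7 = 18*(8*1) - 7 = 18*8 - 7 = 144 - 7 = 137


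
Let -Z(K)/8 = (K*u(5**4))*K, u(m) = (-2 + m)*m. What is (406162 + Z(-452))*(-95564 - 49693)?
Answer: 92442506790846366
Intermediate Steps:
u(m) = m*(-2 + m)
Z(K) = -3115000*K**2 (Z(K) = -8*K*(5**4*(-2 + 5**4))*K = -8*K*(625*(-2 + 625))*K = -8*K*(625*623)*K = -8*K*389375*K = -8*389375*K*K = -3115000*K**2)
(406162 + Z(-452))*(-95564 - 49693) = (406162 - 3115000*(-452)**2)*(-95564 - 49693) = (406162 - 3115000*204304)*(-145257) = (406162 - 636406960000)*(-145257) = -636406553838*(-145257) = 92442506790846366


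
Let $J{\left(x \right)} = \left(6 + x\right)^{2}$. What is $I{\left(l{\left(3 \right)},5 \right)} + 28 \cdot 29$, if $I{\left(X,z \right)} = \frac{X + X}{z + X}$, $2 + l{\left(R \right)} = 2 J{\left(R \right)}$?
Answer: $\frac{26860}{33} \approx 813.94$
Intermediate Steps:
$l{\left(R \right)} = -2 + 2 \left(6 + R\right)^{2}$
$I{\left(X,z \right)} = \frac{2 X}{X + z}$
$I{\left(l{\left(3 \right)},5 \right)} + 28 \cdot 29 = \frac{2 \left(-2 + 2 \left(6 + 3\right)^{2}\right)}{\left(-2 + 2 \left(6 + 3\right)^{2}\right) + 5} + 28 \cdot 29 = \frac{2 \left(-2 + 2 \cdot 9^{2}\right)}{\left(-2 + 2 \cdot 9^{2}\right) + 5} + 812 = \frac{2 \left(-2 + 2 \cdot 81\right)}{\left(-2 + 2 \cdot 81\right) + 5} + 812 = \frac{2 \left(-2 + 162\right)}{\left(-2 + 162\right) + 5} + 812 = 2 \cdot 160 \frac{1}{160 + 5} + 812 = 2 \cdot 160 \cdot \frac{1}{165} + 812 = \frac{64}{33} + 812 = \frac{26860}{33}$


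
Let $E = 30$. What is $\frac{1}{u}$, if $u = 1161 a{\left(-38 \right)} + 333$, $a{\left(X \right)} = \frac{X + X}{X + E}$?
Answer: $\frac{2}{22725} \approx 8.8009 \cdot 10^{-5}$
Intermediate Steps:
$a{\left(X \right)} = \frac{2 X}{30 + X}$ ($a{\left(X \right)} = \frac{X + X}{X + 30} = \frac{2 X}{30 + X}$)
$u = \frac{22725}{2}$ ($u = 1161 \cdot 2 \left(-38\right) \frac{1}{30 - 38} + 333 = 1161 \cdot 2 \left(-38\right) \frac{1}{-8} + 333 = 1161 \cdot 2 \left(-38\right) \left(- \frac{1}{8}\right) + 333 = 1161 \cdot \frac{19}{2} + 333 = \frac{22059}{2} + 333 = \frac{22725}{2} \approx 11363.0$)
$\frac{1}{u} = \frac{1}{\frac{22725}{2}} = \frac{2}{22725}$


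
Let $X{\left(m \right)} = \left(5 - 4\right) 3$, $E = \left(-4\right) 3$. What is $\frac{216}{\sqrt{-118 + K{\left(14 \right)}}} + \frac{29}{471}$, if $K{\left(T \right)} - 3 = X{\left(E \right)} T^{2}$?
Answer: $\frac{29}{471} + \frac{216 \sqrt{473}}{473} \approx 9.9933$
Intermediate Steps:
$E = -12$
$X{\left(m \right)} = 3$ ($X{\left(m \right)} = 1 \cdot 3 = 3$)
$K{\left(T \right)} = 3 + 3 T^{2}$
$\frac{216}{\sqrt{-118 + K{\left(14 \right)}}} + \frac{29}{471} = \frac{216}{\sqrt{-118 + \left(3 + 3 \cdot 14^{2}\right)}} + \frac{29}{471} = \frac{216}{\sqrt{-118 + \left(3 + 3 \cdot 196\right)}} + 29 \cdot \frac{1}{471} = \frac{216}{\sqrt{-118 + \left(3 + 588\right)}} + \frac{29}{471} = \frac{216}{\sqrt{-118 + 591}} + \frac{29}{471} = \frac{216}{\sqrt{473}} + \frac{29}{471} = 216 \frac{\sqrt{473}}{473} + \frac{29}{471} = \frac{216 \sqrt{473}}{473} + \frac{29}{471} = \frac{29}{471} + \frac{216 \sqrt{473}}{473}$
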